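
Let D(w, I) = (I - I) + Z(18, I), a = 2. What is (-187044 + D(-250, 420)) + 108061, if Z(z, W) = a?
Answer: -78981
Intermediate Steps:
Z(z, W) = 2
D(w, I) = 2 (D(w, I) = (I - I) + 2 = 0 + 2 = 2)
(-187044 + D(-250, 420)) + 108061 = (-187044 + 2) + 108061 = -187042 + 108061 = -78981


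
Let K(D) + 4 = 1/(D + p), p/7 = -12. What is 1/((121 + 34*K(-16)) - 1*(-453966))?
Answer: 50/22697533 ≈ 2.2029e-6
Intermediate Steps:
p = -84 (p = 7*(-12) = -84)
K(D) = -4 + 1/(-84 + D) (K(D) = -4 + 1/(D - 84) = -4 + 1/(-84 + D))
1/((121 + 34*K(-16)) - 1*(-453966)) = 1/((121 + 34*((337 - 4*(-16))/(-84 - 16))) - 1*(-453966)) = 1/((121 + 34*((337 + 64)/(-100))) + 453966) = 1/((121 + 34*(-1/100*401)) + 453966) = 1/((121 + 34*(-401/100)) + 453966) = 1/((121 - 6817/50) + 453966) = 1/(-767/50 + 453966) = 1/(22697533/50) = 50/22697533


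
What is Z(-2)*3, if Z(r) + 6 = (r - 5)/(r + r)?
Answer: -51/4 ≈ -12.750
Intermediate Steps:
Z(r) = -6 + (-5 + r)/(2*r) (Z(r) = -6 + (r - 5)/(r + r) = -6 + (-5 + r)/((2*r)) = -6 + (-5 + r)*(1/(2*r)) = -6 + (-5 + r)/(2*r))
Z(-2)*3 = ((½)*(-5 - 11*(-2))/(-2))*3 = ((½)*(-½)*(-5 + 22))*3 = ((½)*(-½)*17)*3 = -17/4*3 = -51/4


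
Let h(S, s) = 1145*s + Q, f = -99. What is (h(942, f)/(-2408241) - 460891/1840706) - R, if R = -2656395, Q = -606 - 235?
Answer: 11775435957445403315/4432863658146 ≈ 2.6564e+6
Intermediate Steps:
Q = -841
h(S, s) = -841 + 1145*s (h(S, s) = 1145*s - 841 = -841 + 1145*s)
(h(942, f)/(-2408241) - 460891/1840706) - R = ((-841 + 1145*(-99))/(-2408241) - 460891/1840706) - 1*(-2656395) = ((-841 - 113355)*(-1/2408241) - 460891*1/1840706) + 2656395 = (-114196*(-1/2408241) - 460891/1840706) + 2656395 = (114196/2408241 - 460891/1840706) + 2656395 = -899735340355/4432863658146 + 2656395 = 11775435957445403315/4432863658146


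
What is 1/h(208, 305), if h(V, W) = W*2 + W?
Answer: 1/915 ≈ 0.0010929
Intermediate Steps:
h(V, W) = 3*W (h(V, W) = 2*W + W = 3*W)
1/h(208, 305) = 1/(3*305) = 1/915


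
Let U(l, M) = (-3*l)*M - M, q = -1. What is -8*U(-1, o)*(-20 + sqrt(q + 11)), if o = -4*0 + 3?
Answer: 960 - 48*sqrt(10) ≈ 808.21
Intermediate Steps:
o = 3 (o = 0 + 3 = 3)
U(l, M) = -M - 3*M*l (U(l, M) = -3*M*l - M = -M - 3*M*l)
-8*U(-1, o)*(-20 + sqrt(q + 11)) = -8*(-1*3*(1 + 3*(-1)))*(-20 + sqrt(-1 + 11)) = -8*(-1*3*(1 - 3))*(-20 + sqrt(10)) = -8*(-1*3*(-2))*(-20 + sqrt(10)) = -48*(-20 + sqrt(10)) = -8*(-120 + 6*sqrt(10)) = 960 - 48*sqrt(10)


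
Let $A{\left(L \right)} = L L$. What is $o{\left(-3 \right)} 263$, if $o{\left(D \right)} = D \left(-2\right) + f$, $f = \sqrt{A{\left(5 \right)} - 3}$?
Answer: $1578 + 263 \sqrt{22} \approx 2811.6$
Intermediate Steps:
$A{\left(L \right)} = L^{2}$
$f = \sqrt{22}$ ($f = \sqrt{5^{2} - 3} = \sqrt{25 - 3} = \sqrt{22} \approx 4.6904$)
$o{\left(D \right)} = \sqrt{22} - 2 D$ ($o{\left(D \right)} = D \left(-2\right) + \sqrt{22} = - 2 D + \sqrt{22} = \sqrt{22} - 2 D$)
$o{\left(-3 \right)} 263 = \left(\sqrt{22} - -6\right) 263 = \left(\sqrt{22} + 6\right) 263 = \left(6 + \sqrt{22}\right) 263 = 1578 + 263 \sqrt{22}$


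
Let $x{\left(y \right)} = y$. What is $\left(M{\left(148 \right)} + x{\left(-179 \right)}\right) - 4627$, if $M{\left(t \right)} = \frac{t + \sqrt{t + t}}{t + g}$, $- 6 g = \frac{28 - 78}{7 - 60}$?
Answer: $- \frac{112951110}{23507} + \frac{318 \sqrt{74}}{23507} \approx -4804.9$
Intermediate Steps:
$g = - \frac{25}{159}$ ($g = - \frac{\left(28 - 78\right) \frac{1}{7 - 60}}{6} = - \frac{\left(-50\right) \frac{1}{-53}}{6} = - \frac{\left(-50\right) \left(- \frac{1}{53}\right)}{6} = \left(- \frac{1}{6}\right) \frac{50}{53} = - \frac{25}{159} \approx -0.15723$)
$M{\left(t \right)} = \frac{t + \sqrt{2} \sqrt{t}}{- \frac{25}{159} + t}$ ($M{\left(t \right)} = \frac{t + \sqrt{t + t}}{t - \frac{25}{159}} = \frac{t + \sqrt{2 t}}{- \frac{25}{159} + t} = \frac{t + \sqrt{2} \sqrt{t}}{- \frac{25}{159} + t}$)
$\left(M{\left(148 \right)} + x{\left(-179 \right)}\right) - 4627 = \left(\frac{159 \left(148 + \sqrt{2} \sqrt{148}\right)}{-25 + 159 \cdot 148} - 179\right) - 4627 = \left(\frac{159 \left(148 + \sqrt{2} \cdot 2 \sqrt{37}\right)}{-25 + 23532} - 179\right) - 4627 = \left(\frac{159 \left(148 + 2 \sqrt{74}\right)}{23507} - 179\right) - 4627 = \left(159 \cdot \frac{1}{23507} \left(148 + 2 \sqrt{74}\right) - 179\right) - 4627 = \left(\left(\frac{23532}{23507} + \frac{318 \sqrt{74}}{23507}\right) - 179\right) - 4627 = \left(- \frac{4184221}{23507} + \frac{318 \sqrt{74}}{23507}\right) - 4627 = - \frac{112951110}{23507} + \frac{318 \sqrt{74}}{23507}$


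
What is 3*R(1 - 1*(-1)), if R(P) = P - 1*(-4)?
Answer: 18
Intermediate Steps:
R(P) = 4 + P (R(P) = P + 4 = 4 + P)
3*R(1 - 1*(-1)) = 3*(4 + (1 - 1*(-1))) = 3*(4 + (1 + 1)) = 3*(4 + 2) = 3*6 = 18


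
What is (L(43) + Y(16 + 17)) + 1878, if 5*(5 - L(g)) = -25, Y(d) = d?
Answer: 1921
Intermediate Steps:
L(g) = 10 (L(g) = 5 - ⅕*(-25) = 5 + 5 = 10)
(L(43) + Y(16 + 17)) + 1878 = (10 + (16 + 17)) + 1878 = (10 + 33) + 1878 = 43 + 1878 = 1921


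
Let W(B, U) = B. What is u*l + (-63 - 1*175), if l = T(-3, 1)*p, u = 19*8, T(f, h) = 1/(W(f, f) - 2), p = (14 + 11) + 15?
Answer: -1454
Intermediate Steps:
p = 40 (p = 25 + 15 = 40)
T(f, h) = 1/(-2 + f) (T(f, h) = 1/(f - 2) = 1/(-2 + f))
u = 152
l = -8 (l = 40/(-2 - 3) = 40/(-5) = -1/5*40 = -8)
u*l + (-63 - 1*175) = 152*(-8) + (-63 - 1*175) = -1216 + (-63 - 175) = -1216 - 238 = -1454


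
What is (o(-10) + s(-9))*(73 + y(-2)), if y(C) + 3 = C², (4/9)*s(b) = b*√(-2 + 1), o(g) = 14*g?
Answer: -10360 - 2997*I/2 ≈ -10360.0 - 1498.5*I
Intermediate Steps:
s(b) = 9*I*b/4 (s(b) = 9*(b*√(-2 + 1))/4 = 9*(b*√(-1))/4 = 9*(b*I)/4 = 9*(I*b)/4 = 9*I*b/4)
y(C) = -3 + C²
(o(-10) + s(-9))*(73 + y(-2)) = (14*(-10) + (9/4)*I*(-9))*(73 + (-3 + (-2)²)) = (-140 - 81*I/4)*(73 + (-3 + 4)) = (-140 - 81*I/4)*(73 + 1) = (-140 - 81*I/4)*74 = -10360 - 2997*I/2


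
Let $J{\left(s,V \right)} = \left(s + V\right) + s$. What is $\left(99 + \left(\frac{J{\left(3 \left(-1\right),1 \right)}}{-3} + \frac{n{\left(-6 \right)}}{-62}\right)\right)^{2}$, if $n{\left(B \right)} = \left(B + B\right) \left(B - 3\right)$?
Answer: $\frac{84640000}{8649} \approx 9786.1$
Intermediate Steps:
$J{\left(s,V \right)} = V + 2 s$ ($J{\left(s,V \right)} = \left(V + s\right) + s = V + 2 s$)
$n{\left(B \right)} = 2 B \left(-3 + B\right)$
$\left(99 + \left(\frac{J{\left(3 \left(-1\right),1 \right)}}{-3} + \frac{n{\left(-6 \right)}}{-62}\right)\right)^{2} = \left(99 + \left(\frac{1 + 2 \cdot 3 \left(-1\right)}{-3} + \frac{2 \left(-6\right) \left(-3 - 6\right)}{-62}\right)\right)^{2} = \left(99 + \left(\left(1 + 2 \left(-3\right)\right) \left(- \frac{1}{3}\right) + 2 \left(-6\right) \left(-9\right) \left(- \frac{1}{62}\right)\right)\right)^{2} = \left(99 + \left(\left(1 - 6\right) \left(- \frac{1}{3}\right) + 108 \left(- \frac{1}{62}\right)\right)\right)^{2} = \left(99 - \frac{7}{93}\right)^{2} = \left(\frac{9200}{93}\right)^{2} = \frac{84640000}{8649}$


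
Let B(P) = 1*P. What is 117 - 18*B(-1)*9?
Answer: 279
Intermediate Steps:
B(P) = P
117 - 18*B(-1)*9 = 117 - (-18)*9 = 117 - 18*(-9) = 117 + 162 = 279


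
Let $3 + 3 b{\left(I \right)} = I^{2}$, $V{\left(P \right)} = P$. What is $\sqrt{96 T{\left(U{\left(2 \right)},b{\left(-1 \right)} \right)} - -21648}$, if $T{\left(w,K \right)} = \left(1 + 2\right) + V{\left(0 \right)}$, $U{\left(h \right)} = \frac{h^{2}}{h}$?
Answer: $4 \sqrt{1371} \approx 148.11$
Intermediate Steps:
$U{\left(h \right)} = h$
$b{\left(I \right)} = -1 + \frac{I^{2}}{3}$
$T{\left(w,K \right)} = 3$ ($T{\left(w,K \right)} = \left(1 + 2\right) + 0 = 3 + 0 = 3$)
$\sqrt{96 T{\left(U{\left(2 \right)},b{\left(-1 \right)} \right)} - -21648} = \sqrt{96 \cdot 3 - -21648} = \sqrt{288 + 21648} = \sqrt{21936} = 4 \sqrt{1371}$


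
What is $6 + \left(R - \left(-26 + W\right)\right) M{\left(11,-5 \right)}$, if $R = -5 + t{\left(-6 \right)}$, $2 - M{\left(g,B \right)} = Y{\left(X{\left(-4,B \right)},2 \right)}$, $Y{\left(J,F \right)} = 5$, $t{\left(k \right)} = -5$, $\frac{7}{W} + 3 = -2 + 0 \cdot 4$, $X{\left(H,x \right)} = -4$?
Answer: $- \frac{231}{5} \approx -46.2$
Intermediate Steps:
$W = - \frac{7}{5}$ ($W = \frac{7}{-3 + \left(-2 + 0 \cdot 4\right)} = \frac{7}{-3 + \left(-2 + 0\right)} = \frac{7}{-3 - 2} = \frac{7}{-5} = 7 \left(- \frac{1}{5}\right) = - \frac{7}{5} \approx -1.4$)
$M{\left(g,B \right)} = -3$ ($M{\left(g,B \right)} = 2 - 5 = -3$)
$R = -10$ ($R = -5 - 5 = -10$)
$6 + \left(R - \left(-26 + W\right)\right) M{\left(11,-5 \right)} = 6 + \left(-10 + \left(26 - - \frac{7}{5}\right)\right) \left(-3\right) = 6 + \left(-10 + \left(26 + \frac{7}{5}\right)\right) \left(-3\right) = 6 + \left(-10 + \frac{137}{5}\right) \left(-3\right) = 6 + \frac{87}{5} \left(-3\right) = 6 - \frac{261}{5} = - \frac{231}{5}$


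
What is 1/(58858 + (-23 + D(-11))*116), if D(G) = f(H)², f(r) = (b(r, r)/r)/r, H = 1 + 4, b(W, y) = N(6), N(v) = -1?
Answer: 625/35118866 ≈ 1.7797e-5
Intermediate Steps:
b(W, y) = -1
H = 5
f(r) = -1/r² (f(r) = (-1/r)/r = -1/r²)
D(G) = 1/625 (D(G) = (-1/5²)² = (-1*1/25)² = (-1/25)² = 1/625)
1/(58858 + (-23 + D(-11))*116) = 1/(58858 + (-23 + 1/625)*116) = 1/(58858 - 14374/625*116) = 1/(58858 - 1667384/625) = 1/(35118866/625) = 625/35118866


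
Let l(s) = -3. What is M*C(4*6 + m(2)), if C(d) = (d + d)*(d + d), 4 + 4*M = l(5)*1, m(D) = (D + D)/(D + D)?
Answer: -4375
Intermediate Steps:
m(D) = 1 (m(D) = (2*D)/((2*D)) = (2*D)*(1/(2*D)) = 1)
M = -7/4 (M = -1 + (-3*1)/4 = -1 + (¼)*(-3) = -1 - ¾ = -7/4 ≈ -1.7500)
C(d) = 4*d² (C(d) = (2*d)*(2*d) = 4*d²)
M*C(4*6 + m(2)) = -7*(4*6 + 1)² = -7*(24 + 1)² = -7*25² = -7*625 = -7/4*2500 = -4375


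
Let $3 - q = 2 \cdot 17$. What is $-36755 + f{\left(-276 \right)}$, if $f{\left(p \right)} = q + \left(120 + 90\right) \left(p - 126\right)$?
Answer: $-121206$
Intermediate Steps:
$q = -31$ ($q = 3 - 2 \cdot 17 = 3 - 34 = -31$)
$f{\left(p \right)} = -26491 + 210 p$ ($f{\left(p \right)} = -31 + \left(120 + 90\right) \left(p - 126\right) = -31 + 210 \left(-126 + p\right) = -31 + \left(-26460 + 210 p\right) = -26491 + 210 p$)
$-36755 + f{\left(-276 \right)} = -36755 + \left(-26491 + 210 \left(-276\right)\right) = -36755 - 84451 = -121206$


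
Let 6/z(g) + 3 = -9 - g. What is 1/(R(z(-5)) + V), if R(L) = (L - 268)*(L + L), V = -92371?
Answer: -49/4503595 ≈ -1.0880e-5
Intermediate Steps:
z(g) = 6/(-12 - g) (z(g) = 6/(-3 + (-9 - g)) = 6/(-12 - g))
R(L) = 2*L*(-268 + L) (R(L) = (-268 + L)*(2*L) = 2*L*(-268 + L))
1/(R(z(-5)) + V) = 1/(2*(-6/(12 - 5))*(-268 - 6/(12 - 5)) - 92371) = 1/(2*(-6/7)*(-268 - 6/7) - 92371) = 1/(2*(-6/7)*(-1882/7) - 92371) = 1/(22584/49 - 92371) = 1/(-4503595/49) = -49/4503595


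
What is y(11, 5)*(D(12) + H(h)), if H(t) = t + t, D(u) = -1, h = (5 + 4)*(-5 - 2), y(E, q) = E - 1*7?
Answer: -508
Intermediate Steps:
y(E, q) = -7 + E (y(E, q) = E - 7 = -7 + E)
h = -63 (h = 9*(-7) = -63)
H(t) = 2*t
y(11, 5)*(D(12) + H(h)) = (-7 + 11)*(-1 + 2*(-63)) = 4*(-1 - 126) = 4*(-127) = -508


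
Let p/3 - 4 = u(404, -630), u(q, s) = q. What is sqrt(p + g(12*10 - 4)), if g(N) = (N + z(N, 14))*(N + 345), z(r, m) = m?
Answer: sqrt(61154) ≈ 247.29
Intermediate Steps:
g(N) = (14 + N)*(345 + N) (g(N) = (N + 14)*(N + 345) = (14 + N)*(345 + N))
p = 1224 (p = 12 + 3*404 = 12 + 1212 = 1224)
sqrt(p + g(12*10 - 4)) = sqrt(1224 + (4830 + (12*10 - 4)**2 + 359*(12*10 - 4))) = sqrt(1224 + (4830 + (120 - 4)**2 + 359*(120 - 4))) = sqrt(1224 + (4830 + 116**2 + 359*116)) = sqrt(1224 + (4830 + 13456 + 41644)) = sqrt(1224 + 59930) = sqrt(61154)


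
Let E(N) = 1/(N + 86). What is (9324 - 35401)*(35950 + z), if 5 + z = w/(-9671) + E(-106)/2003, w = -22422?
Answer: -363167063393597873/387420260 ≈ -9.3740e+8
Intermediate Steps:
E(N) = 1/(86 + N)
z = -1038885651/387420260 (z = -5 + (-22422/(-9671) + 1/((86 - 106)*2003)) = -5 + (-22422*(-1/9671) + (1/2003)/(-20)) = -5 + (22422/9671 - 1/20*1/2003) = -5 + (22422/9671 - 1/40060) = -5 + 898215649/387420260 = -1038885651/387420260 ≈ -2.6815)
(9324 - 35401)*(35950 + z) = (9324 - 35401)*(35950 - 1038885651/387420260) = -26077*13926719461349/387420260 = -363167063393597873/387420260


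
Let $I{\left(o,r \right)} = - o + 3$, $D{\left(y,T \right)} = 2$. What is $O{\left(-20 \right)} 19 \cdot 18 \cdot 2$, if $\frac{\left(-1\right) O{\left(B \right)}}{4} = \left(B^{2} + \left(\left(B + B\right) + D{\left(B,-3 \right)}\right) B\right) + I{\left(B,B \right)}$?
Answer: $-3236688$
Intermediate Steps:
$I{\left(o,r \right)} = 3 - o$
$O{\left(B \right)} = -12 - 4 B^{2} + 4 B - 4 B \left(2 + 2 B\right)$ ($O{\left(B \right)} = - 4 \left(\left(B^{2} + \left(\left(B + B\right) + 2\right) B\right) - \left(-3 + B\right)\right) = - 4 \left(\left(B^{2} + \left(2 B + 2\right) B\right) - \left(-3 + B\right)\right) = - 4 \left(\left(B^{2} + \left(2 + 2 B\right) B\right) - \left(-3 + B\right)\right) = - 4 \left(\left(B^{2} + B \left(2 + 2 B\right)\right) - \left(-3 + B\right)\right) = - 4 \left(3 + B^{2} - B + B \left(2 + 2 B\right)\right) = -12 - 4 B^{2} + 4 B - 4 B \left(2 + 2 B\right)$)
$O{\left(-20 \right)} 19 \cdot 18 \cdot 2 = \left(-12 - 12 \left(-20\right)^{2} - -80\right) 19 \cdot 18 \cdot 2 = \left(-12 - 4800 + 80\right) 342 \cdot 2 = \left(-12 - 4800 + 80\right) 684 = \left(-4732\right) 684 = -3236688$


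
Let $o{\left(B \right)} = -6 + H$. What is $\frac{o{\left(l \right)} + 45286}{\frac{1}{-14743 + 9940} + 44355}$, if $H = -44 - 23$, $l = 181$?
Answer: $\frac{217158039}{213037064} \approx 1.0193$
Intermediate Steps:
$H = -67$
$o{\left(B \right)} = -73$ ($o{\left(B \right)} = -6 - 67 = -73$)
$\frac{o{\left(l \right)} + 45286}{\frac{1}{-14743 + 9940} + 44355} = \frac{-73 + 45286}{\frac{1}{-14743 + 9940} + 44355} = \frac{45213}{\frac{1}{-4803} + 44355} = \frac{45213}{- \frac{1}{4803} + 44355} = \frac{45213}{\frac{213037064}{4803}} = 45213 \cdot \frac{4803}{213037064} = \frac{217158039}{213037064}$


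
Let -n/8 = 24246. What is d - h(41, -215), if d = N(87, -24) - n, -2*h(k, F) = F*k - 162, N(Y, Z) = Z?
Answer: 378911/2 ≈ 1.8946e+5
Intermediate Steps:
n = -193968 (n = -8*24246 = -193968)
h(k, F) = 81 - F*k/2 (h(k, F) = -(F*k - 162)/2 = -(-162 + F*k)/2 = 81 - F*k/2)
d = 193944 (d = -24 - 1*(-193968) = -24 + 193968 = 193944)
d - h(41, -215) = 193944 - (81 - ½*(-215)*41) = 193944 - (81 + 8815/2) = 193944 - 1*8977/2 = 193944 - 8977/2 = 378911/2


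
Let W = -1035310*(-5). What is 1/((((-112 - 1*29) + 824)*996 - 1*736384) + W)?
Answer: 1/5120434 ≈ 1.9530e-7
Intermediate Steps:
W = 5176550
1/((((-112 - 1*29) + 824)*996 - 1*736384) + W) = 1/((((-112 - 1*29) + 824)*996 - 1*736384) + 5176550) = 1/((((-112 - 29) + 824)*996 - 736384) + 5176550) = 1/(((-141 + 824)*996 - 736384) + 5176550) = 1/((683*996 - 736384) + 5176550) = 1/((680268 - 736384) + 5176550) = 1/(-56116 + 5176550) = 1/5120434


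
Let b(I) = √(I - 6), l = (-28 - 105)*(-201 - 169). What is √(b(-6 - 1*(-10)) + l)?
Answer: √(49210 + I*√2) ≈ 221.83 + 0.003*I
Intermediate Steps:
l = 49210 (l = -133*(-370) = 49210)
b(I) = √(-6 + I)
√(b(-6 - 1*(-10)) + l) = √(√(-6 + (-6 - 1*(-10))) + 49210) = √(√(-6 + (-6 + 10)) + 49210) = √(√(-6 + 4) + 49210) = √(√(-2) + 49210) = √(I*√2 + 49210) = √(49210 + I*√2)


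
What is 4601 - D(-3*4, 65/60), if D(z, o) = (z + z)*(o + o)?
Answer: 4653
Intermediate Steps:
D(z, o) = 4*o*z (D(z, o) = (2*z)*(2*o) = 4*o*z)
4601 - D(-3*4, 65/60) = 4601 - 4*65/60*(-3*4) = 4601 - 4*65*(1/60)*(-12) = 4601 - 4*13*(-12)/12 = 4601 - 1*(-52) = 4601 + 52 = 4653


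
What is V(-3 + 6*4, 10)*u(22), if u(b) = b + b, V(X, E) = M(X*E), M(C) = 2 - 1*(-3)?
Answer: 220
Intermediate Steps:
M(C) = 5 (M(C) = 2 + 3 = 5)
V(X, E) = 5
u(b) = 2*b
V(-3 + 6*4, 10)*u(22) = 5*(2*22) = 5*44 = 220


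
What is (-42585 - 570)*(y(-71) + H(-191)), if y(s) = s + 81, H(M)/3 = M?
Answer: 24296265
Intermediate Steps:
H(M) = 3*M
y(s) = 81 + s
(-42585 - 570)*(y(-71) + H(-191)) = (-42585 - 570)*((81 - 71) + 3*(-191)) = -43155*(10 - 573) = -43155*(-563) = 24296265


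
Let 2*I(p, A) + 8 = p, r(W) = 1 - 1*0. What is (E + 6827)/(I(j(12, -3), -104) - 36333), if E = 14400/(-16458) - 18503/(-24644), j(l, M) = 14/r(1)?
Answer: -153828837671/818617738120 ≈ -0.18791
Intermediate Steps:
r(W) = 1 (r(W) = 1 + 0 = 1)
j(l, M) = 14 (j(l, M) = 14/1 = 14*1 = 14)
I(p, A) = -4 + p/2
E = -8391871/67598492 (E = 14400*(-1/16458) - 18503*(-1/24644) = -2400/2743 + 18503/24644 = -8391871/67598492 ≈ -0.12414)
(E + 6827)/(I(j(12, -3), -104) - 36333) = (-8391871/67598492 + 6827)/((-4 + (1/2)*14) - 36333) = 461486513013/(67598492*((-4 + 7) - 36333)) = 461486513013/(67598492*(3 - 36333)) = (461486513013/67598492)/(-36330) = (461486513013/67598492)*(-1/36330) = -153828837671/818617738120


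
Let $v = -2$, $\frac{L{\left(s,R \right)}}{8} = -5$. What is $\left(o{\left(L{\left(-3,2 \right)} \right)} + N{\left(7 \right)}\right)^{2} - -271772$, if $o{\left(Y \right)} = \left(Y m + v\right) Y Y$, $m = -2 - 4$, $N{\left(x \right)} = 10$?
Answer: $145016527872$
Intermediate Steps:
$L{\left(s,R \right)} = -40$ ($L{\left(s,R \right)} = 8 \left(-5\right) = -40$)
$m = -6$
$o{\left(Y \right)} = Y^{2} \left(-2 - 6 Y\right)$ ($o{\left(Y \right)} = \left(Y \left(-6\right) - 2\right) Y Y = \left(- 6 Y - 2\right) Y Y = \left(-2 - 6 Y\right) Y Y = Y \left(-2 - 6 Y\right) Y = Y^{2} \left(-2 - 6 Y\right)$)
$\left(o{\left(L{\left(-3,2 \right)} \right)} + N{\left(7 \right)}\right)^{2} - -271772 = \left(\left(-40\right)^{2} \left(-2 - -240\right) + 10\right)^{2} - -271772 = \left(1600 \left(-2 + 240\right) + 10\right)^{2} + 271772 = \left(1600 \cdot 238 + 10\right)^{2} + 271772 = \left(380800 + 10\right)^{2} + 271772 = 380810^{2} + 271772 = 145016256100 + 271772 = 145016527872$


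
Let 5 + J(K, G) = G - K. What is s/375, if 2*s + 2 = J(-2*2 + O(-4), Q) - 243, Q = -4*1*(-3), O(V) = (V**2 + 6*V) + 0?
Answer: -113/375 ≈ -0.30133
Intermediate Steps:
O(V) = V**2 + 6*V
Q = 12 (Q = -4*(-3) = 12)
J(K, G) = -5 + G - K (J(K, G) = -5 + (G - K) = -5 + G - K)
s = -113 (s = -1 + ((-5 + 12 - (-2*2 - 4*(6 - 4))) - 243)/2 = -1 + ((-5 + 12 - (-4 - 4*2)) - 243)/2 = -1 + ((-5 + 12 - (-4 - 8)) - 243)/2 = -1 + ((-5 + 12 - 1*(-12)) - 243)/2 = -1 + ((-5 + 12 + 12) - 243)/2 = -1 + (19 - 243)/2 = -1 + (1/2)*(-224) = -1 - 112 = -113)
s/375 = -113/375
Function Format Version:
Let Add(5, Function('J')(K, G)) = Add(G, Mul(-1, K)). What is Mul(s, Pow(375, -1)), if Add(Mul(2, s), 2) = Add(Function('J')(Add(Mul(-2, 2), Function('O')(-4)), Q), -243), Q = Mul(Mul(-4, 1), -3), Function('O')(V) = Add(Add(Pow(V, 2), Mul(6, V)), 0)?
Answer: Rational(-113, 375) ≈ -0.30133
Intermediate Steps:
Function('O')(V) = Add(Pow(V, 2), Mul(6, V))
Q = 12 (Q = Mul(-4, -3) = 12)
Function('J')(K, G) = Add(-5, G, Mul(-1, K)) (Function('J')(K, G) = Add(-5, Add(G, Mul(-1, K))) = Add(-5, G, Mul(-1, K)))
s = -113 (s = Add(-1, Mul(Rational(1, 2), Add(Add(-5, 12, Mul(-1, Add(Mul(-2, 2), Mul(-4, Add(6, -4))))), -243))) = Add(-1, Mul(Rational(1, 2), Add(Add(-5, 12, Mul(-1, Add(-4, Mul(-4, 2)))), -243))) = Add(-1, Mul(Rational(1, 2), Add(Add(-5, 12, Mul(-1, Add(-4, -8))), -243))) = Add(-1, Mul(Rational(1, 2), Add(Add(-5, 12, Mul(-1, -12)), -243))) = Add(-1, Mul(Rational(1, 2), Add(Add(-5, 12, 12), -243))) = Add(-1, Mul(Rational(1, 2), Add(19, -243))) = Add(-1, Mul(Rational(1, 2), -224)) = Add(-1, -112) = -113)
Mul(s, Pow(375, -1)) = Mul(-113, Pow(375, -1)) = Mul(-113, Rational(1, 375)) = Rational(-113, 375)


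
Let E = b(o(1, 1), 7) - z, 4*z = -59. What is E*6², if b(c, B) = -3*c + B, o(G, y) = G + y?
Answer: 567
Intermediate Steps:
b(c, B) = B - 3*c
z = -59/4 (z = (¼)*(-59) = -59/4 ≈ -14.750)
E = 63/4 (E = (7 - 3*(1 + 1)) - 1*(-59/4) = (7 - 3*2) + 59/4 = (7 - 6) + 59/4 = 1 + 59/4 = 63/4 ≈ 15.750)
E*6² = (63/4)*6² = (63/4)*36 = 567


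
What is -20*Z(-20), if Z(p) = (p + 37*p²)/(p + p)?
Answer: 7390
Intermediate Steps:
Z(p) = (p + 37*p²)/(2*p) (Z(p) = (p + 37*p²)/((2*p)) = (p + 37*p²)*(1/(2*p)) = (p + 37*p²)/(2*p))
-20*Z(-20) = -20*(½ + (37/2)*(-20)) = -20*(½ - 370) = -20*(-739/2) = 7390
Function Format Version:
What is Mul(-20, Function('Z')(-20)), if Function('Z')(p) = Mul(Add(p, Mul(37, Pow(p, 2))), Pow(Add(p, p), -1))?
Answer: 7390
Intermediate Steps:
Function('Z')(p) = Mul(Rational(1, 2), Pow(p, -1), Add(p, Mul(37, Pow(p, 2)))) (Function('Z')(p) = Mul(Add(p, Mul(37, Pow(p, 2))), Pow(Mul(2, p), -1)) = Mul(Add(p, Mul(37, Pow(p, 2))), Mul(Rational(1, 2), Pow(p, -1))) = Mul(Rational(1, 2), Pow(p, -1), Add(p, Mul(37, Pow(p, 2)))))
Mul(-20, Function('Z')(-20)) = Mul(-20, Add(Rational(1, 2), Mul(Rational(37, 2), -20))) = Mul(-20, Add(Rational(1, 2), -370)) = Mul(-20, Rational(-739, 2)) = 7390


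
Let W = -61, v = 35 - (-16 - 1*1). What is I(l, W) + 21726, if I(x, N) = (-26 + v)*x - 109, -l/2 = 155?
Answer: 13557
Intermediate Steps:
l = -310 (l = -2*155 = -310)
v = 52 (v = 35 - (-16 - 1) = 35 - 1*(-17) = 35 + 17 = 52)
I(x, N) = -109 + 26*x (I(x, N) = (-26 + 52)*x - 109 = 26*x - 109 = -109 + 26*x)
I(l, W) + 21726 = (-109 + 26*(-310)) + 21726 = (-109 - 8060) + 21726 = -8169 + 21726 = 13557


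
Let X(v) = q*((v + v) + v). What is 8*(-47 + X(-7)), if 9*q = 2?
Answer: -1240/3 ≈ -413.33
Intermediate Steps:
q = 2/9 (q = (⅑)*2 = 2/9 ≈ 0.22222)
X(v) = 2*v/3 (X(v) = 2*((v + v) + v)/9 = 2*(2*v + v)/9 = 2*(3*v)/9 = 2*v/3)
8*(-47 + X(-7)) = 8*(-47 + (⅔)*(-7)) = 8*(-47 - 14/3) = 8*(-155/3) = -1240/3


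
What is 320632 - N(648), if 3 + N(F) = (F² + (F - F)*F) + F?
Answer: -99917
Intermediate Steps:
N(F) = -3 + F + F² (N(F) = -3 + ((F² + (F - F)*F) + F) = -3 + ((F² + 0*F) + F) = -3 + ((F² + 0) + F) = -3 + (F² + F) = -3 + (F + F²) = -3 + F + F²)
320632 - N(648) = 320632 - (-3 + 648 + 648²) = 320632 - (-3 + 648 + 419904) = 320632 - 1*420549 = 320632 - 420549 = -99917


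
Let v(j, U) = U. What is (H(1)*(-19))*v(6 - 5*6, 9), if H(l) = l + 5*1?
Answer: -1026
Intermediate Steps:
H(l) = 5 + l (H(l) = l + 5 = 5 + l)
(H(1)*(-19))*v(6 - 5*6, 9) = ((5 + 1)*(-19))*9 = (6*(-19))*9 = -114*9 = -1026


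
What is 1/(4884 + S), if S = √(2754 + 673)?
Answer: 4884/23850029 - √3427/23850029 ≈ 0.00020233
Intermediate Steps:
S = √3427 ≈ 58.541
1/(4884 + S) = 1/(4884 + √3427)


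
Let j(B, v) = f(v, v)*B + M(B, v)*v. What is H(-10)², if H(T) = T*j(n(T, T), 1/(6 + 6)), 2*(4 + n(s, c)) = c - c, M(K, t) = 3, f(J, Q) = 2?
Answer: 24025/4 ≈ 6006.3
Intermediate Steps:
n(s, c) = -4 (n(s, c) = -4 + (c - c)/2 = -4 + (½)*0 = -4 + 0 = -4)
j(B, v) = 2*B + 3*v
H(T) = -31*T/4 (H(T) = T*(2*(-4) + 3/(6 + 6)) = T*(-8 + 3/12) = T*(-8 + 3*(1/12)) = T*(-8 + ¼) = T*(-31/4) = -31*T/4)
H(-10)² = (-31/4*(-10))² = (155/2)² = 24025/4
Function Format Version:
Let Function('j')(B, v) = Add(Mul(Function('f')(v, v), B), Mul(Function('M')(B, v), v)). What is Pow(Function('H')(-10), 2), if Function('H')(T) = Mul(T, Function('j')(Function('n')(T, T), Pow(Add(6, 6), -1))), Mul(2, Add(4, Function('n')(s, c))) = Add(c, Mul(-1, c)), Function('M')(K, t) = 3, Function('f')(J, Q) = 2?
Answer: Rational(24025, 4) ≈ 6006.3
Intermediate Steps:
Function('n')(s, c) = -4 (Function('n')(s, c) = Add(-4, Mul(Rational(1, 2), Add(c, Mul(-1, c)))) = Add(-4, Mul(Rational(1, 2), 0)) = Add(-4, 0) = -4)
Function('j')(B, v) = Add(Mul(2, B), Mul(3, v))
Function('H')(T) = Mul(Rational(-31, 4), T) (Function('H')(T) = Mul(T, Add(Mul(2, -4), Mul(3, Pow(Add(6, 6), -1)))) = Mul(T, Add(-8, Mul(3, Pow(12, -1)))) = Mul(T, Add(-8, Mul(3, Rational(1, 12)))) = Mul(T, Add(-8, Rational(1, 4))) = Mul(T, Rational(-31, 4)) = Mul(Rational(-31, 4), T))
Pow(Function('H')(-10), 2) = Pow(Mul(Rational(-31, 4), -10), 2) = Pow(Rational(155, 2), 2) = Rational(24025, 4)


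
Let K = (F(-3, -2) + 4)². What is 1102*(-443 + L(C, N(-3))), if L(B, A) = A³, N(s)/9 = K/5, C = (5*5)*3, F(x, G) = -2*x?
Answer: 6426375814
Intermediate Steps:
K = 100 (K = (-2*(-3) + 4)² = (6 + 4)² = 10² = 100)
C = 75 (C = 25*3 = 75)
N(s) = 180 (N(s) = 9*(100/5) = 9*(100*(⅕)) = 9*20 = 180)
1102*(-443 + L(C, N(-3))) = 1102*(-443 + 180³) = 1102*(-443 + 5832000) = 1102*5831557 = 6426375814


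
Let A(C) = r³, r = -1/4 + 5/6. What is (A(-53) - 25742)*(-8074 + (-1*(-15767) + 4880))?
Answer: -62141120701/192 ≈ -3.2365e+8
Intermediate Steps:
r = 7/12 (r = -1*¼ + 5*(⅙) = -¼ + ⅚ = 7/12 ≈ 0.58333)
A(C) = 343/1728 (A(C) = (7/12)³ = 343/1728)
(A(-53) - 25742)*(-8074 + (-1*(-15767) + 4880)) = (343/1728 - 25742)*(-8074 + (-1*(-15767) + 4880)) = -44481833*(-8074 + (15767 + 4880))/1728 = -44481833*(-8074 + 20647)/1728 = -44481833/1728*12573 = -62141120701/192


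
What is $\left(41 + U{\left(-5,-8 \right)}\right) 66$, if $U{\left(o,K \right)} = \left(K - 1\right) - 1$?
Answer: $2046$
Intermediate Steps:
$U{\left(o,K \right)} = -2 + K$ ($U{\left(o,K \right)} = \left(-1 + K\right) - 1 = -2 + K$)
$\left(41 + U{\left(-5,-8 \right)}\right) 66 = \left(41 - 10\right) 66 = 31 \cdot 66 = 2046$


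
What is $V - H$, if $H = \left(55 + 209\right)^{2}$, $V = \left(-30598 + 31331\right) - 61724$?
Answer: $-130687$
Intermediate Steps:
$V = -60991$ ($V = 733 - 61724 = -60991$)
$H = 69696$ ($H = 264^{2} = 69696$)
$V - H = -60991 - 69696 = -130687$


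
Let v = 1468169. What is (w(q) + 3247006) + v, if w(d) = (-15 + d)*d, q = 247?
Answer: 4772479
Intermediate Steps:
w(d) = d*(-15 + d)
(w(q) + 3247006) + v = (247*(-15 + 247) + 3247006) + 1468169 = (247*232 + 3247006) + 1468169 = (57304 + 3247006) + 1468169 = 3304310 + 1468169 = 4772479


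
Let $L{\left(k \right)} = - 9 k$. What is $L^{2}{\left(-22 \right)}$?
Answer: $39204$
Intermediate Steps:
$L^{2}{\left(-22 \right)} = \left(\left(-9\right) \left(-22\right)\right)^{2} = 198^{2} = 39204$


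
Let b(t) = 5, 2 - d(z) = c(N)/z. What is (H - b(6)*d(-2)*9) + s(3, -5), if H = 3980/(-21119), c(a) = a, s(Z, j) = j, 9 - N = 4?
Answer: -8772345/42238 ≈ -207.69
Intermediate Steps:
N = 5 (N = 9 - 1*4 = 9 - 4 = 5)
d(z) = 2 - 5/z
H = -3980/21119 (H = 3980*(-1/21119) = -3980/21119 ≈ -0.18846)
(H - b(6)*d(-2)*9) + s(3, -5) = (-3980/21119 - 5*(2 - 5/(-2))*9) - 5 = (-3980/21119 - 5*(2 - 5*(-½))*9) - 5 = (-3980/21119 - 5*(2 + 5/2)*9) - 5 = (-3980/21119 - 5*(9/2)*9) - 5 = (-3980/21119 - 45*9/2) - 5 = (-3980/21119 - 1*405/2) - 5 = (-3980/21119 - 405/2) - 5 = -8561155/42238 - 5 = -8772345/42238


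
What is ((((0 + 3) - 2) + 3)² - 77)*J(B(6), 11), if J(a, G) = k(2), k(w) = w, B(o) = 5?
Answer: -122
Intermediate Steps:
J(a, G) = 2
((((0 + 3) - 2) + 3)² - 77)*J(B(6), 11) = ((((0 + 3) - 2) + 3)² - 77)*2 = (((3 - 2) + 3)² - 77)*2 = ((1 + 3)² - 77)*2 = (4² - 77)*2 = (16 - 77)*2 = -61*2 = -122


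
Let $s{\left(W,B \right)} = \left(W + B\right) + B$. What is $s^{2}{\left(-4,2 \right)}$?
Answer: $0$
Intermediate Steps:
$s{\left(W,B \right)} = W + 2 B$ ($s{\left(W,B \right)} = \left(B + W\right) + B = W + 2 B$)
$s^{2}{\left(-4,2 \right)} = \left(-4 + 2 \cdot 2\right)^{2} = \left(-4 + 4\right)^{2} = 0^{2} = 0$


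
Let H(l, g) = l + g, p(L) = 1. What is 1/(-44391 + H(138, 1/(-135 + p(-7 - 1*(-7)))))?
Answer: -134/5929903 ≈ -2.2597e-5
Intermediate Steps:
H(l, g) = g + l
1/(-44391 + H(138, 1/(-135 + p(-7 - 1*(-7))))) = 1/(-44391 + (1/(-135 + 1) + 138)) = 1/(-44391 + (1/(-134) + 138)) = 1/(-44391 + (-1/134 + 138)) = 1/(-44391 + 18491/134) = 1/(-5929903/134) = -134/5929903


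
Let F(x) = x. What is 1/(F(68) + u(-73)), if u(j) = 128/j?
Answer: 73/4836 ≈ 0.015095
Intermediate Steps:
1/(F(68) + u(-73)) = 1/(68 + 128/(-73)) = 1/(68 + 128*(-1/73)) = 1/(68 - 128/73) = 1/(4836/73) = 73/4836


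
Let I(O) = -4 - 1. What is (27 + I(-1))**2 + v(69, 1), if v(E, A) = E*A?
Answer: 553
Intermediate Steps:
I(O) = -5
v(E, A) = A*E
(27 + I(-1))**2 + v(69, 1) = (27 - 5)**2 + 1*69 = 22**2 + 69 = 484 + 69 = 553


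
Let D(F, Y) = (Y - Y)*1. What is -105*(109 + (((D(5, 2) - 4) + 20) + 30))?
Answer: -16275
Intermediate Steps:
D(F, Y) = 0 (D(F, Y) = 0*1 = 0)
-105*(109 + (((D(5, 2) - 4) + 20) + 30)) = -105*(109 + (((0 - 4) + 20) + 30)) = -105*(109 + ((-4 + 20) + 30)) = -105*(109 + (16 + 30)) = -105*(109 + 46) = -105*155 = -16275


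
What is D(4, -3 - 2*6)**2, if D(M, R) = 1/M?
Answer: 1/16 ≈ 0.062500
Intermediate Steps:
D(4, -3 - 2*6)**2 = (1/4)**2 = 1/16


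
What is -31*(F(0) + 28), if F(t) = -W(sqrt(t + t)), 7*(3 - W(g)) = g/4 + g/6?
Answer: -775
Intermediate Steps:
W(g) = 3 - 5*g/84 (W(g) = 3 - (g/4 + g/6)/7 = 3 - 5*g/84)
F(t) = -3 + 5*sqrt(2)*sqrt(t)/84 (F(t) = -(3 - 5*sqrt(t + t)/84) = -(3 - 5*sqrt(2)*sqrt(t)/84) = -3 + 5*sqrt(2)*sqrt(t)/84)
-31*(F(0) + 28) = -31*((-3 + 5*sqrt(2)*sqrt(0)/84) + 28) = -31*((-3 + (5/84)*sqrt(2)*0) + 28) = -31*((-3 + 0) + 28) = -31*(-3 + 28) = -31*25 = -775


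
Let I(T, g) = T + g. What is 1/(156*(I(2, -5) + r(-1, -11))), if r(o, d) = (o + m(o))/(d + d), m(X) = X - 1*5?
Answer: -11/4602 ≈ -0.0023903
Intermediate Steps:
m(X) = -5 + X (m(X) = X - 5 = -5 + X)
r(o, d) = (-5 + 2*o)/(2*d) (r(o, d) = (o + (-5 + o))/(d + d) = (-5 + 2*o)/((2*d)) = (-5 + 2*o)*(1/(2*d)) = (-5 + 2*o)/(2*d))
1/(156*(I(2, -5) + r(-1, -11))) = 1/(156*((2 - 5) + (-5/2 - 1)/(-11))) = 1/(156*(-3 - 1/11*(-7/2))) = 1/(156*(-3 + 7/22)) = 1/(156*(-59/22)) = 1/(-4602/11) = -11/4602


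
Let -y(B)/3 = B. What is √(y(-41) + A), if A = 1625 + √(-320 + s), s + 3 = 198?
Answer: √(1748 + 5*I*√5) ≈ 41.809 + 0.1337*I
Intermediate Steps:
s = 195 (s = -3 + 198 = 195)
y(B) = -3*B
A = 1625 + 5*I*√5 (A = 1625 + √(-320 + 195) = 1625 + √(-125) = 1625 + 5*I*√5 ≈ 1625.0 + 11.18*I)
√(y(-41) + A) = √(-3*(-41) + (1625 + 5*I*√5)) = √(123 + (1625 + 5*I*√5)) = √(1748 + 5*I*√5)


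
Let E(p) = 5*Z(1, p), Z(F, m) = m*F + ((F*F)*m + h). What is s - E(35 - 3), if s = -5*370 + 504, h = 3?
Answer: -1681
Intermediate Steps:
Z(F, m) = 3 + F*m + m*F**2 (Z(F, m) = m*F + ((F*F)*m + 3) = F*m + (F**2*m + 3) = F*m + (m*F**2 + 3) = F*m + (3 + m*F**2) = 3 + F*m + m*F**2)
E(p) = 15 + 10*p (E(p) = 5*(3 + 1*p + p*1**2) = 5*(3 + p + p*1) = 5*(3 + p + p) = 5*(3 + 2*p) = 15 + 10*p)
s = -1346 (s = -1850 + 504 = -1346)
s - E(35 - 3) = -1346 - (15 + 10*(35 - 3)) = -1346 - (15 + 10*32) = -1346 - (15 + 320) = -1346 - 1*335 = -1346 - 335 = -1681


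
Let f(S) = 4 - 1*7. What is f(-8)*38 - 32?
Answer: -146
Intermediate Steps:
f(S) = -3 (f(S) = 4 - 7 = -3)
f(-8)*38 - 32 = -3*38 - 32 = -114 - 32 = -146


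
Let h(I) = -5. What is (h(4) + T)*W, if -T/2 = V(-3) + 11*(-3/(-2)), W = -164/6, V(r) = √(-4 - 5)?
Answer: 3116/3 + 164*I ≈ 1038.7 + 164.0*I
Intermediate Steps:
V(r) = 3*I (V(r) = √(-9) = 3*I)
W = -82/3 (W = -164*⅙ = -82/3 ≈ -27.333)
T = -33 - 6*I (T = -2*(3*I + 11*(-3/(-2))) = -2*(3*I + 11*(-3*(-½))) = -2*(3*I + 11*(3/2)) = -2*(3*I + 33/2) = -2*(33/2 + 3*I) = -33 - 6*I ≈ -33.0 - 6.0*I)
(h(4) + T)*W = (-5 + (-33 - 6*I))*(-82/3) = (-38 - 6*I)*(-82/3) = 3116/3 + 164*I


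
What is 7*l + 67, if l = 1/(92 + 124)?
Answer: 14479/216 ≈ 67.032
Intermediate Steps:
l = 1/216 ≈ 0.0046296
7*l + 67 = 7*(1/216) + 67 = 7/216 + 67 = 14479/216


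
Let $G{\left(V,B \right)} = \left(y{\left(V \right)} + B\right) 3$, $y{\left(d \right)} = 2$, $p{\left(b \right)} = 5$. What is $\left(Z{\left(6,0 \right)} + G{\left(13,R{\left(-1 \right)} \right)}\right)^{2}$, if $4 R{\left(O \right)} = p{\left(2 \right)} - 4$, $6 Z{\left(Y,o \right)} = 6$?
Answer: $\frac{961}{16} \approx 60.063$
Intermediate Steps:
$Z{\left(Y,o \right)} = 1$ ($Z{\left(Y,o \right)} = \frac{1}{6} \cdot 6 = 1$)
$R{\left(O \right)} = \frac{1}{4}$ ($R{\left(O \right)} = \frac{5 - 4}{4} = \frac{1}{4} \cdot 1 = \frac{1}{4}$)
$G{\left(V,B \right)} = 6 + 3 B$ ($G{\left(V,B \right)} = \left(2 + B\right) 3 = 6 + 3 B$)
$\left(Z{\left(6,0 \right)} + G{\left(13,R{\left(-1 \right)} \right)}\right)^{2} = \left(1 + \left(6 + 3 \cdot \frac{1}{4}\right)\right)^{2} = \left(1 + \left(6 + \frac{3}{4}\right)\right)^{2} = \left(1 + \frac{27}{4}\right)^{2} = \left(\frac{31}{4}\right)^{2} = \frac{961}{16}$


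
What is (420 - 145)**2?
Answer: 75625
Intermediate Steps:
(420 - 145)**2 = 275**2 = 75625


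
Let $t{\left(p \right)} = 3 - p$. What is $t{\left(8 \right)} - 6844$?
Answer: $-6849$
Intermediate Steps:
$t{\left(8 \right)} - 6844 = \left(3 - 8\right) - 6844 = -5 - 6844 = -6849$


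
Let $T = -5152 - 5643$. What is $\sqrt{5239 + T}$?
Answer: $2 i \sqrt{1389} \approx 74.539 i$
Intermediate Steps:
$T = -10795$
$\sqrt{5239 + T} = \sqrt{5239 - 10795} = \sqrt{-5556} = 2 i \sqrt{1389}$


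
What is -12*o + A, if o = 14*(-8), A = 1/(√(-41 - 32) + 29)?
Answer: 1228445/914 - I*√73/914 ≈ 1344.0 - 0.0093479*I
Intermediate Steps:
A = 1/(29 + I*√73) (A = 1/(√(-73) + 29) = 1/(I*√73 + 29) = 1/(29 + I*√73) ≈ 0.031729 - 0.0093479*I)
o = -112
-12*o + A = -12*(-112) + (29/914 - I*√73/914) = 1344 + (29/914 - I*√73/914) = 1228445/914 - I*√73/914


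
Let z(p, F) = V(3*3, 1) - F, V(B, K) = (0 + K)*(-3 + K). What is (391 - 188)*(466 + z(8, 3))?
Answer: 93583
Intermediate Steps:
V(B, K) = K*(-3 + K)
z(p, F) = -2 - F (z(p, F) = 1*(-3 + 1) - F = 1*(-2) - F = -2 - F)
(391 - 188)*(466 + z(8, 3)) = (391 - 188)*(466 + (-2 - 1*3)) = 203*(466 + (-2 - 3)) = 203*(466 - 5) = 203*461 = 93583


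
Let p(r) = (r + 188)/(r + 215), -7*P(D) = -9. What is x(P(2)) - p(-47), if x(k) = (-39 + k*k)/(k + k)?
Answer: -2581/168 ≈ -15.363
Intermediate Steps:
P(D) = 9/7 (P(D) = -⅐*(-9) = 9/7)
x(k) = (-39 + k²)/(2*k) (x(k) = (-39 + k²)/((2*k)) = (-39 + k²)*(1/(2*k)) = (-39 + k²)/(2*k))
p(r) = (188 + r)/(215 + r)
x(P(2)) - p(-47) = (-39 + (9/7)²)/(2*(9/7)) - (188 - 47)/(215 - 47) = (½)*(7/9)*(-39 + 81/49) - 141/168 = (½)*(7/9)*(-1830/49) - 141/168 = -305/21 - 1*47/56 = -305/21 - 47/56 = -2581/168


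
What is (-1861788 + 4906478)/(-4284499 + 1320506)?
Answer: -3044690/2963993 ≈ -1.0272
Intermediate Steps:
(-1861788 + 4906478)/(-4284499 + 1320506) = 3044690/(-2963993) = 3044690*(-1/2963993) = -3044690/2963993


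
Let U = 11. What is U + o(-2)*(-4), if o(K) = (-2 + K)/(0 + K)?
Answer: 3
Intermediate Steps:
o(K) = (-2 + K)/K
U + o(-2)*(-4) = 11 + ((-2 - 2)/(-2))*(-4) = 11 - ½*(-4)*(-4) = 11 + 2*(-4) = 11 - 8 = 3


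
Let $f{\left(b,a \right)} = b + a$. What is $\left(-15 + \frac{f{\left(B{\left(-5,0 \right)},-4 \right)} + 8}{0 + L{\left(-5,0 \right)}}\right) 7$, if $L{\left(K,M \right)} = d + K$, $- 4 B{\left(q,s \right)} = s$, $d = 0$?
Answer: $- \frac{553}{5} \approx -110.6$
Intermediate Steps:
$B{\left(q,s \right)} = - \frac{s}{4}$
$f{\left(b,a \right)} = a + b$
$L{\left(K,M \right)} = K$ ($L{\left(K,M \right)} = 0 + K = K$)
$\left(-15 + \frac{f{\left(B{\left(-5,0 \right)},-4 \right)} + 8}{0 + L{\left(-5,0 \right)}}\right) 7 = \left(-15 + \frac{\left(-4 - 0\right) + 8}{0 - 5}\right) 7 = \left(-15 + \frac{\left(-4 + 0\right) + 8}{-5}\right) 7 = \left(-15 + \left(-4 + 8\right) \left(- \frac{1}{5}\right)\right) 7 = \left(-15 + 4 \left(- \frac{1}{5}\right)\right) 7 = \left(-15 - \frac{4}{5}\right) 7 = \left(- \frac{79}{5}\right) 7 = - \frac{553}{5}$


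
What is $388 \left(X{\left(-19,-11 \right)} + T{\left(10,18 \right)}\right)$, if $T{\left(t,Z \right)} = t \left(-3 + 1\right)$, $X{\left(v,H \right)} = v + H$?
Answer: $-19400$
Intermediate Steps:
$X{\left(v,H \right)} = H + v$
$T{\left(t,Z \right)} = - 2 t$ ($T{\left(t,Z \right)} = t \left(-2\right) = - 2 t$)
$388 \left(X{\left(-19,-11 \right)} + T{\left(10,18 \right)}\right) = 388 \left(\left(-11 - 19\right) - 20\right) = 388 \left(-30 - 20\right) = 388 \left(-50\right) = -19400$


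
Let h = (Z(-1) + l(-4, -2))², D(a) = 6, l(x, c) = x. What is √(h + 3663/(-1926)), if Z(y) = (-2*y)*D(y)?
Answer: √2843846/214 ≈ 7.8802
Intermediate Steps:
Z(y) = -12*y (Z(y) = -2*y*6 = -12*y)
h = 64 (h = (-12*(-1) - 4)² = (12 - 4)² = 8² = 64)
√(h + 3663/(-1926)) = √(64 + 3663/(-1926)) = √(64 + 3663*(-1/1926)) = √(64 - 407/214) = √(13289/214) = √2843846/214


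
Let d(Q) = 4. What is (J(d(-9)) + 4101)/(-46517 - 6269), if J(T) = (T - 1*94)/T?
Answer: -8157/105572 ≈ -0.077265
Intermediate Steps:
J(T) = (-94 + T)/T (J(T) = (T - 94)/T = (-94 + T)/T)
(J(d(-9)) + 4101)/(-46517 - 6269) = ((-94 + 4)/4 + 4101)/(-46517 - 6269) = ((¼)*(-90) + 4101)/(-52786) = (-45/2 + 4101)*(-1/52786) = (8157/2)*(-1/52786) = -8157/105572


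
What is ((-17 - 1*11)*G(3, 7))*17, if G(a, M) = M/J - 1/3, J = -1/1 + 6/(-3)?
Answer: 3808/3 ≈ 1269.3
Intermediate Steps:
J = -3 (J = -1*1 + 6*(-⅓) = -1 - 2 = -3)
G(a, M) = -⅓ - M/3 (G(a, M) = M/(-3) - 1/3 = M*(-⅓) - 1*⅓ = -M/3 - ⅓ = -⅓ - M/3)
((-17 - 1*11)*G(3, 7))*17 = ((-17 - 1*11)*(-⅓ - ⅓*7))*17 = ((-17 - 11)*(-⅓ - 7/3))*17 = -28*(-8/3)*17 = (224/3)*17 = 3808/3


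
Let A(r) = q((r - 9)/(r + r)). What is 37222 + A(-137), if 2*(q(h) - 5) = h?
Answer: 10200271/274 ≈ 37227.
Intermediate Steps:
q(h) = 5 + h/2
A(r) = 5 + (-9 + r)/(4*r) (A(r) = 5 + ((r - 9)/(r + r))/2 = 5 + ((-9 + r)/((2*r)))/2 = 5 + ((-9 + r)*(1/(2*r)))/2 = 5 + ((-9 + r)/(2*r))/2 = 5 + (-9 + r)/(4*r))
37222 + A(-137) = 37222 + (3/4)*(-3 + 7*(-137))/(-137) = 37222 + (3/4)*(-1/137)*(-3 - 959) = 37222 + (3/4)*(-1/137)*(-962) = 37222 + 1443/274 = 10200271/274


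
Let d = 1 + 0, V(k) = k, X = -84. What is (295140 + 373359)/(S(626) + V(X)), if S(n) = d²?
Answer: -668499/83 ≈ -8054.2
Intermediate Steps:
d = 1
S(n) = 1 (S(n) = 1² = 1)
(295140 + 373359)/(S(626) + V(X)) = (295140 + 373359)/(1 - 84) = 668499/(-83) = 668499*(-1/83) = -668499/83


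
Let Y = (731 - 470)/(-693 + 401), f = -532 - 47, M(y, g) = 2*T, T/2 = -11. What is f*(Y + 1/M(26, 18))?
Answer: 426144/803 ≈ 530.69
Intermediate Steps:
T = -22 (T = 2*(-11) = -22)
M(y, g) = -44 (M(y, g) = 2*(-22) = -44)
f = -579
Y = -261/292 (Y = 261/(-292) = 261*(-1/292) = -261/292 ≈ -0.89384)
f*(Y + 1/M(26, 18)) = -579*(-261/292 + 1/(-44)) = -579*(-261/292 - 1/44) = -579*(-736/803) = 426144/803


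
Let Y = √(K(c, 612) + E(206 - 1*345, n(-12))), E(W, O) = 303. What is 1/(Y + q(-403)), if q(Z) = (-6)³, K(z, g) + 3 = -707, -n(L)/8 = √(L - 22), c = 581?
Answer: -216/47063 - I*√407/47063 ≈ -0.0045896 - 0.00042866*I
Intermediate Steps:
n(L) = -8*√(-22 + L) (n(L) = -8*√(L - 22) = -8*√(-22 + L))
K(z, g) = -710 (K(z, g) = -3 - 707 = -710)
q(Z) = -216
Y = I*√407 (Y = √(-710 + 303) = √(-407) = I*√407 ≈ 20.174*I)
1/(Y + q(-403)) = 1/(I*√407 - 216) = 1/(-216 + I*√407)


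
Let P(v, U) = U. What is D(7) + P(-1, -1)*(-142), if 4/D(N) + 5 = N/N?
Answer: 141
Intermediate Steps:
D(N) = -1 (D(N) = 4/(-5 + N/N) = 4/(-5 + 1) = 4/(-4) = 4*(-1/4) = -1)
D(7) + P(-1, -1)*(-142) = -1 - 1*(-142) = -1 + 142 = 141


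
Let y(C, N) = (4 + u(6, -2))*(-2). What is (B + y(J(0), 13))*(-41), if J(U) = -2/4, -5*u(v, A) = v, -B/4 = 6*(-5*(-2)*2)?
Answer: 99548/5 ≈ 19910.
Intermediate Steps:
B = -480 (B = -24*-5*(-2)*2 = -24*10*2 = -24*20 = -4*120 = -480)
u(v, A) = -v/5
J(U) = -½ (J(U) = -2*¼ = -½)
y(C, N) = -28/5 (y(C, N) = (4 - ⅕*6)*(-2) = (4 - 6/5)*(-2) = (14/5)*(-2) = -28/5)
(B + y(J(0), 13))*(-41) = (-480 - 28/5)*(-41) = -2428/5*(-41) = 99548/5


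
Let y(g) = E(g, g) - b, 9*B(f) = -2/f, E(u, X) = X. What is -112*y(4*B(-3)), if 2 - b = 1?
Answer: 2128/27 ≈ 78.815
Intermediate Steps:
b = 1 (b = 2 - 1*1 = 2 - 1 = 1)
B(f) = -2/(9*f) (B(f) = (-2/f)/9 = -2/(9*f))
y(g) = -1 + g (y(g) = g - 1*1 = g - 1 = -1 + g)
-112*y(4*B(-3)) = -112*(-1 + 4*(-2/9/(-3))) = -112*(-1 + 4*(-2/9*(-⅓))) = -112*(-1 + 4*(2/27)) = -112*(-1 + 8/27) = -112*(-19/27) = 2128/27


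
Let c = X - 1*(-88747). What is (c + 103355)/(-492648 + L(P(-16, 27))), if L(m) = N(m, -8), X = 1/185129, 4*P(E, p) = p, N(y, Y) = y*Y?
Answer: -35563651159/91213428558 ≈ -0.38989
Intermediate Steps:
N(y, Y) = Y*y
P(E, p) = p/4
X = 1/185129 ≈ 5.4016e-6
L(m) = -8*m
c = 16429643364/185129 (c = 1/185129 - 1*(-88747) = 1/185129 + 88747 = 16429643364/185129 ≈ 88747.)
(c + 103355)/(-492648 + L(P(-16, 27))) = (16429643364/185129 + 103355)/(-492648 - 2*27) = 35563651159/(185129*(-492648 - 8*27/4)) = 35563651159/(185129*(-492648 - 54)) = (35563651159/185129)/(-492702) = (35563651159/185129)*(-1/492702) = -35563651159/91213428558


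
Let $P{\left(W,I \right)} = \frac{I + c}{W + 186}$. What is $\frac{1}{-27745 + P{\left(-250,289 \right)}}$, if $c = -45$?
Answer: $- \frac{16}{443981} \approx -3.6038 \cdot 10^{-5}$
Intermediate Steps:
$P{\left(W,I \right)} = \frac{-45 + I}{186 + W}$ ($P{\left(W,I \right)} = \frac{I - 45}{W + 186} = \frac{-45 + I}{186 + W}$)
$\frac{1}{-27745 + P{\left(-250,289 \right)}} = \frac{1}{-27745 + \frac{-45 + 289}{186 - 250}} = \frac{1}{-27745 + \frac{1}{-64} \cdot 244} = \frac{1}{-27745 - \frac{61}{16}} = \frac{1}{- \frac{443981}{16}} = - \frac{16}{443981}$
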